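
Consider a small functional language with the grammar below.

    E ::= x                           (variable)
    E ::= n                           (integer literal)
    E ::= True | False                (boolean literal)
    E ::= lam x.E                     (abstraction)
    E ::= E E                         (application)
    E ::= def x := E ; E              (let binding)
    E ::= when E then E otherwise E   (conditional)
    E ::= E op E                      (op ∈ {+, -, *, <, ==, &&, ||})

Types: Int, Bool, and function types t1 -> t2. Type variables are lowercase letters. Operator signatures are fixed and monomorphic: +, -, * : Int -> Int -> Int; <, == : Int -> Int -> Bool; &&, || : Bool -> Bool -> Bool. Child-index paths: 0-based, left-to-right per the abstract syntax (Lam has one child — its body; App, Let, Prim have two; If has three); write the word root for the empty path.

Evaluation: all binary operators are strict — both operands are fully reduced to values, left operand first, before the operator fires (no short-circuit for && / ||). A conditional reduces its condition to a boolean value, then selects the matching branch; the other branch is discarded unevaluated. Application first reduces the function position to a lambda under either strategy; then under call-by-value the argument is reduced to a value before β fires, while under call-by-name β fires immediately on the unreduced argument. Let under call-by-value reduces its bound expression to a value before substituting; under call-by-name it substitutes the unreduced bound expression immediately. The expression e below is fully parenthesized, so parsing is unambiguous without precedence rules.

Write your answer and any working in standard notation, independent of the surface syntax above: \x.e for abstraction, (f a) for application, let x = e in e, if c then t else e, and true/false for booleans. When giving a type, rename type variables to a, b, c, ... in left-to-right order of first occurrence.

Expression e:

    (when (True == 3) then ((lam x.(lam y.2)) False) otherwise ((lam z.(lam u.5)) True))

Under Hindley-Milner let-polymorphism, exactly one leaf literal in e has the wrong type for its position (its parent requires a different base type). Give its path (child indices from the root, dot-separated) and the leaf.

Working:
  unify Bool ~ Int
  FAIL: mismatch Bool ~ Int

Answer: 0.0 : true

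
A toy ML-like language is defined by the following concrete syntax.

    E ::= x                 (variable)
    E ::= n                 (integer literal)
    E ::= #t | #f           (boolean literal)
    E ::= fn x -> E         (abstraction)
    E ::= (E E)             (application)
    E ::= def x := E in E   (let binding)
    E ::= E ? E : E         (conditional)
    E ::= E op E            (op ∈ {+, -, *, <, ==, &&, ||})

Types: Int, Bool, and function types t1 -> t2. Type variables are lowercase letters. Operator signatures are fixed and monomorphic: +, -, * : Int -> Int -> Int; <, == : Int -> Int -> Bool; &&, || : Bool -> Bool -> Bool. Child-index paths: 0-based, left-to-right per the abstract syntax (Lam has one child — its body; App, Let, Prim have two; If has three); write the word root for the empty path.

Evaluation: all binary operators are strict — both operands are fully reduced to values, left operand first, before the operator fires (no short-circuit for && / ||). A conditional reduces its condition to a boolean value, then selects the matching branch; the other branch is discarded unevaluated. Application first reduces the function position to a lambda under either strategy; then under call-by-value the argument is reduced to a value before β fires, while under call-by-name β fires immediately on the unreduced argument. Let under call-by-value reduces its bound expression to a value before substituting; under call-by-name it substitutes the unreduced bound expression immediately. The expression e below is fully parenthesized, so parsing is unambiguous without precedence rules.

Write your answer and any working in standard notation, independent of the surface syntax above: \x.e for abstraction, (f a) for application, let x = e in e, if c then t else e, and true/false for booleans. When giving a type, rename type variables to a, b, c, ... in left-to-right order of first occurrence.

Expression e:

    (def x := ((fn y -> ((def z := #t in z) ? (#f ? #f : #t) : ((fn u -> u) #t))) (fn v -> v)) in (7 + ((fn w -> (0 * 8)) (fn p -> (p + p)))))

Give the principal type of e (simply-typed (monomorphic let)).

Trace:
let z : Bool
z : Bool
  unify Bool ~ Bool
  unify Bool ~ Bool
  unify Bool ~ Bool
u : b
\u._ : b -> b
  unify b -> b ~ Bool -> c
  unify b ~ Bool
  unify Bool ~ c
_ _ : Bool
  unify Bool ~ Bool
\y._ : a -> Bool
v : d
\v._ : d -> d
  unify a -> Bool ~ (d -> d) -> e
  unify a ~ d -> d
  unify Bool ~ e
_ _ : Bool
let x : Bool
  unify Int ~ Int
  unify Int ~ Int
  unify Int ~ Int
\w._ : f -> Int
p : g
  unify g ~ Int
p : Int
  unify Int ~ Int
\p._ : Int -> Int
  unify f -> Int ~ (Int -> Int) -> h
  unify f ~ Int -> Int
  unify Int ~ h
_ _ : Int
  unify Int ~ Int

Answer: Int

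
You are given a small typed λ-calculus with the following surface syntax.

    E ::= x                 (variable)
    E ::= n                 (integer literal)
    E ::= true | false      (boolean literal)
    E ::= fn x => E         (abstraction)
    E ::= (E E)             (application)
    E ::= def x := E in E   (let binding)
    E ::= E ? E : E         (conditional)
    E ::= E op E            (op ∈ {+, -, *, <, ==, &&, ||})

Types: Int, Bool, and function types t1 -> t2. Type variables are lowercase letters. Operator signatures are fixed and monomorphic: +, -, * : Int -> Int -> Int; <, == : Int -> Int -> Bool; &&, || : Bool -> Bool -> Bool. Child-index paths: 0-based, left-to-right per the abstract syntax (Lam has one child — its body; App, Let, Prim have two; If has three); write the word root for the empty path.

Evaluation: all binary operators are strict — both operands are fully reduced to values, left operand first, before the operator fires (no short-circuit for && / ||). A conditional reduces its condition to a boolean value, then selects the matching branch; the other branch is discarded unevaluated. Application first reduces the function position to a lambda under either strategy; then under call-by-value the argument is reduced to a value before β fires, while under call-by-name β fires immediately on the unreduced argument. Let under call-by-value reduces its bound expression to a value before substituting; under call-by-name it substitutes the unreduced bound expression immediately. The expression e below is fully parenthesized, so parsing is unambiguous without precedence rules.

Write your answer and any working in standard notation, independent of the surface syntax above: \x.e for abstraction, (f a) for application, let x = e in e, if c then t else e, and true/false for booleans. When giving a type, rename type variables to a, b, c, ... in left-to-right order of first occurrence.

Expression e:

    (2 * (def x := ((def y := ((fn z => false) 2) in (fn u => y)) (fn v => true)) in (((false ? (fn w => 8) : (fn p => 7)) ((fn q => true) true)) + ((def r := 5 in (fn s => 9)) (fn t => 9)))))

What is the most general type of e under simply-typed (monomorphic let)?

Answer: Int

Working:
  unify Int ~ Int
\z._ : a -> Bool
  unify a -> Bool ~ Int -> b
  unify a ~ Int
  unify Bool ~ b
_ _ : Bool
let y : Bool
y : Bool
\u._ : c -> Bool
\v._ : d -> Bool
  unify c -> Bool ~ (d -> Bool) -> e
  unify c ~ d -> Bool
  unify Bool ~ e
_ _ : Bool
let x : Bool
  unify Bool ~ Bool
\w._ : f -> Int
\p._ : g -> Int
  unify f -> Int ~ g -> Int
  unify f ~ g
  unify Int ~ Int
\q._ : h -> Bool
  unify h -> Bool ~ Bool -> i
  unify h ~ Bool
  unify Bool ~ i
_ _ : Bool
  unify g -> Int ~ Bool -> j
  unify g ~ Bool
  unify Int ~ j
_ _ : Int
  unify Int ~ Int
let r : Int
\s._ : k -> Int
\t._ : l -> Int
  unify k -> Int ~ (l -> Int) -> m
  unify k ~ l -> Int
  unify Int ~ m
_ _ : Int
  unify Int ~ Int
  unify Int ~ Int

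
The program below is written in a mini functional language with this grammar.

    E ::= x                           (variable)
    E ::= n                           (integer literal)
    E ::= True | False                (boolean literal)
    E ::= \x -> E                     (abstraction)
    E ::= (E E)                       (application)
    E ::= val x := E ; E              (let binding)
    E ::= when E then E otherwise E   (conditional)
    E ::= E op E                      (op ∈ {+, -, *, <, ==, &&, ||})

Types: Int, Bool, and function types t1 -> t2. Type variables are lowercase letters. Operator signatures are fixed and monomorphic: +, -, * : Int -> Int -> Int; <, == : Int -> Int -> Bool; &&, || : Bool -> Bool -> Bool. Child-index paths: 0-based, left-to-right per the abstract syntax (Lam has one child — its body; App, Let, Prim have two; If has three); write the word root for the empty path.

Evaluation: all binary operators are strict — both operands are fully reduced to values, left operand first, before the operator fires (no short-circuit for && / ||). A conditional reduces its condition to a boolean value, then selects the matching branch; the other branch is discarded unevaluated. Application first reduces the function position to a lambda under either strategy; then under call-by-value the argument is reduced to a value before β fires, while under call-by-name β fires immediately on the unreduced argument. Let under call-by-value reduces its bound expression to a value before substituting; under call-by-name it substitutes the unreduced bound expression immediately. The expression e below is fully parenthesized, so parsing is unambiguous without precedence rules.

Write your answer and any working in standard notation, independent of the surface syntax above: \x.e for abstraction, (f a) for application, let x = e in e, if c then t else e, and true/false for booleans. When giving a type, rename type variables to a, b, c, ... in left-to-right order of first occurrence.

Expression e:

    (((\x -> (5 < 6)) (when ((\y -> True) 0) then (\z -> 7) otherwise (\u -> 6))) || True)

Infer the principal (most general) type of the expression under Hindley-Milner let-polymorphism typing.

Derivation:
  unify Int ~ Int
  unify Int ~ Int
\x._ : a -> Bool
\y._ : b -> Bool
  unify b -> Bool ~ Int -> c
  unify b ~ Int
  unify Bool ~ c
_ _ : Bool
  unify Bool ~ Bool
\z._ : d -> Int
\u._ : e -> Int
  unify d -> Int ~ e -> Int
  unify d ~ e
  unify Int ~ Int
  unify a -> Bool ~ (e -> Int) -> f
  unify a ~ e -> Int
  unify Bool ~ f
_ _ : Bool
  unify Bool ~ Bool
  unify Bool ~ Bool

Answer: Bool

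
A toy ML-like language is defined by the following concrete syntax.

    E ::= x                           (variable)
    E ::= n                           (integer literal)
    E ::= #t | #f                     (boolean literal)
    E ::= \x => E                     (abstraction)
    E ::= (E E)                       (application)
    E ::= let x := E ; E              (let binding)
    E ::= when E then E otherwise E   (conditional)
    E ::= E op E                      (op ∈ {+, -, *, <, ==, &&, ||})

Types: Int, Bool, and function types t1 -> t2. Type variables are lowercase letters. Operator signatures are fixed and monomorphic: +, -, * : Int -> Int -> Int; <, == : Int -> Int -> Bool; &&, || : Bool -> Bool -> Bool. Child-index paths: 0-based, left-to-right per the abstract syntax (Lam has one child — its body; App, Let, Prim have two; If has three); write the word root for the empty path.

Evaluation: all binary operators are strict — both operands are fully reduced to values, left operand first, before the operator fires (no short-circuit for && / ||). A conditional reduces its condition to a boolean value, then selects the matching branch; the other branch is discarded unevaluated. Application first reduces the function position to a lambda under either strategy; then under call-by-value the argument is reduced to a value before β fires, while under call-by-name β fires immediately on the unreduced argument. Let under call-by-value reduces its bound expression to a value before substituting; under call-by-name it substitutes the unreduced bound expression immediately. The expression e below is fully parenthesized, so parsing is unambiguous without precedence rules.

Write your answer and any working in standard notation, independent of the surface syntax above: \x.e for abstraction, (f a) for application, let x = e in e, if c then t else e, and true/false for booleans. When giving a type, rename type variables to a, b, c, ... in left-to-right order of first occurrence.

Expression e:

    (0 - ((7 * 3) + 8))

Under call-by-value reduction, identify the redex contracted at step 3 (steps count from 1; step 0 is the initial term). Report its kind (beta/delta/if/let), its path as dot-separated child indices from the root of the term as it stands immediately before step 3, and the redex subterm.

Answer: delta at root : (0 - 29)

Derivation:
step 0: (0 - ((7 * 3) + 8))
step 1: [delta@1.0] (0 - (21 + 8))
step 2: [delta@1] (0 - 29)
step 3: [delta@root] -29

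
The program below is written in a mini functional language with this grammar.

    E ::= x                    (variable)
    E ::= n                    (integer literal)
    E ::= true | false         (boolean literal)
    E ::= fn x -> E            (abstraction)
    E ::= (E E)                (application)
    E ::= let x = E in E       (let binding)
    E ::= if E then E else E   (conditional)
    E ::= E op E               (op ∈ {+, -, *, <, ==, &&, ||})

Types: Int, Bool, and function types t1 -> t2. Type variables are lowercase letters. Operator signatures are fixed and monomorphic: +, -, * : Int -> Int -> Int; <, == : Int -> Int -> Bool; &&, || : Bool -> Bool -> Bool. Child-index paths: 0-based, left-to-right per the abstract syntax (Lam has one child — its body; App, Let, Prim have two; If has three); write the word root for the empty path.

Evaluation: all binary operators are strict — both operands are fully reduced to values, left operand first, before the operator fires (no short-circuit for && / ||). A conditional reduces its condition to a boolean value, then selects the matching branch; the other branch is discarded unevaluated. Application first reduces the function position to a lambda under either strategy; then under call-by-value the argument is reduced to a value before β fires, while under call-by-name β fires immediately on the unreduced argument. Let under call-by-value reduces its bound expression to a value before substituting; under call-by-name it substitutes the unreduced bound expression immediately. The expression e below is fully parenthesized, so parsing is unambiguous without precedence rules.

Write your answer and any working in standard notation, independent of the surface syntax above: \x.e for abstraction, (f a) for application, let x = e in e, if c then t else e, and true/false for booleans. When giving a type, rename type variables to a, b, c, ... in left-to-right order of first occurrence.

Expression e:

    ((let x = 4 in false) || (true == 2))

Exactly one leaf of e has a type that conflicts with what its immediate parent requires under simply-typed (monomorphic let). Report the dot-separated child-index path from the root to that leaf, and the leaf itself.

Answer: 1.0 : true

Trace:
let x : Int
  unify Bool ~ Bool
  unify Bool ~ Int
  FAIL: mismatch Bool ~ Int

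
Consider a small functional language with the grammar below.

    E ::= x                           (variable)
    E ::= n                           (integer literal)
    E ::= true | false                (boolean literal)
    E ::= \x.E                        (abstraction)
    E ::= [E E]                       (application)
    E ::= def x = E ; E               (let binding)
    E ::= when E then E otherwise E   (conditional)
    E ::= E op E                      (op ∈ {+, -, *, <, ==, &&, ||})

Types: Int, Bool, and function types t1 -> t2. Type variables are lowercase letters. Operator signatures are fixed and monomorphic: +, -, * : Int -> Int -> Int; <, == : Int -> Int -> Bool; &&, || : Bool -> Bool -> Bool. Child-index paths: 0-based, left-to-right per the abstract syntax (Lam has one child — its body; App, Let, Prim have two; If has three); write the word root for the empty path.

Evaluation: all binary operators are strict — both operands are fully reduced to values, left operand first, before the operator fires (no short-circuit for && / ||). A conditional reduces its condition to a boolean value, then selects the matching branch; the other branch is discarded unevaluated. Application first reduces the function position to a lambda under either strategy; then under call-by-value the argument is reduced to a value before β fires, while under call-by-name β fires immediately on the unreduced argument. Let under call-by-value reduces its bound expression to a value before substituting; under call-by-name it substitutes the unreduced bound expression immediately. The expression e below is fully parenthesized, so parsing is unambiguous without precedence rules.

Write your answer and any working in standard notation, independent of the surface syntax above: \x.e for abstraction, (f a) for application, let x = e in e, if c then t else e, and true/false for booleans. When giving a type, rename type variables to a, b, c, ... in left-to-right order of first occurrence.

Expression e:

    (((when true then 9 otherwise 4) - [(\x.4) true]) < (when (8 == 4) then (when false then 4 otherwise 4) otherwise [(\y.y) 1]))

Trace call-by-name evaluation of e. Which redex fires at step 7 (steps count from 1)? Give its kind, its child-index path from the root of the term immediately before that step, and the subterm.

Derivation:
step 0: (((if true then 9 else 4) - ((\x.4) true)) < (if (8 == 4) then (if false then 4 else 4) else ((\y.y) 1)))
step 1: [if@0.0] ((9 - ((\x.4) true)) < (if (8 == 4) then (if false then 4 else 4) else ((\y.y) 1)))
step 2: [beta@0.1] ((9 - 4) < (if (8 == 4) then (if false then 4 else 4) else ((\y.y) 1)))
step 3: [delta@0] (5 < (if (8 == 4) then (if false then 4 else 4) else ((\y.y) 1)))
step 4: [delta@1.0] (5 < (if false then (if false then 4 else 4) else ((\y.y) 1)))
step 5: [if@1] (5 < ((\y.y) 1))
step 6: [beta@1] (5 < 1)
step 7: [delta@root] false

Answer: delta at root : (5 < 1)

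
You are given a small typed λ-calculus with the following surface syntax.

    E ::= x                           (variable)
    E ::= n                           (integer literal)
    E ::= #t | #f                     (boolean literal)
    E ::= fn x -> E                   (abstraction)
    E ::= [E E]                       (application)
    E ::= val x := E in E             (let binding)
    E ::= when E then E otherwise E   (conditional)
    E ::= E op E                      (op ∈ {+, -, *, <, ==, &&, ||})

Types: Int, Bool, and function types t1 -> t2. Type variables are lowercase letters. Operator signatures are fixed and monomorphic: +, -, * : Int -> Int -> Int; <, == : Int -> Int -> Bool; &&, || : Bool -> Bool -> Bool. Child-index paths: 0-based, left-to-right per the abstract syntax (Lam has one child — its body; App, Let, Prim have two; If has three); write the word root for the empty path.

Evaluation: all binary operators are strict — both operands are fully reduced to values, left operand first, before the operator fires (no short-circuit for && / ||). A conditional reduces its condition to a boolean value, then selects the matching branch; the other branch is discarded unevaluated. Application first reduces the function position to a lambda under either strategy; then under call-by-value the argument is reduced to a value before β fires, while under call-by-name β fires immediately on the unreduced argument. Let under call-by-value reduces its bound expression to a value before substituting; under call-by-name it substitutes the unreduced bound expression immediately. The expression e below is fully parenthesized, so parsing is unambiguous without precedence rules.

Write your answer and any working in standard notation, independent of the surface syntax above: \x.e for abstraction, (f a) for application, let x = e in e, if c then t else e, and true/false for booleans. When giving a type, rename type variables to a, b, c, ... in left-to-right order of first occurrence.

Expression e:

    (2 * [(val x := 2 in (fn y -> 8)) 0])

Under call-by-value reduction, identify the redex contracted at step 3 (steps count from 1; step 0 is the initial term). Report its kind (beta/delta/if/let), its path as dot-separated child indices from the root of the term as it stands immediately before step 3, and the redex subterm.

Answer: delta at root : (2 * 8)

Derivation:
step 0: (2 * ((let x = 2 in (\y.8)) 0))
step 1: [let@1.0] (2 * ((\y.8) 0))
step 2: [beta@1] (2 * 8)
step 3: [delta@root] 16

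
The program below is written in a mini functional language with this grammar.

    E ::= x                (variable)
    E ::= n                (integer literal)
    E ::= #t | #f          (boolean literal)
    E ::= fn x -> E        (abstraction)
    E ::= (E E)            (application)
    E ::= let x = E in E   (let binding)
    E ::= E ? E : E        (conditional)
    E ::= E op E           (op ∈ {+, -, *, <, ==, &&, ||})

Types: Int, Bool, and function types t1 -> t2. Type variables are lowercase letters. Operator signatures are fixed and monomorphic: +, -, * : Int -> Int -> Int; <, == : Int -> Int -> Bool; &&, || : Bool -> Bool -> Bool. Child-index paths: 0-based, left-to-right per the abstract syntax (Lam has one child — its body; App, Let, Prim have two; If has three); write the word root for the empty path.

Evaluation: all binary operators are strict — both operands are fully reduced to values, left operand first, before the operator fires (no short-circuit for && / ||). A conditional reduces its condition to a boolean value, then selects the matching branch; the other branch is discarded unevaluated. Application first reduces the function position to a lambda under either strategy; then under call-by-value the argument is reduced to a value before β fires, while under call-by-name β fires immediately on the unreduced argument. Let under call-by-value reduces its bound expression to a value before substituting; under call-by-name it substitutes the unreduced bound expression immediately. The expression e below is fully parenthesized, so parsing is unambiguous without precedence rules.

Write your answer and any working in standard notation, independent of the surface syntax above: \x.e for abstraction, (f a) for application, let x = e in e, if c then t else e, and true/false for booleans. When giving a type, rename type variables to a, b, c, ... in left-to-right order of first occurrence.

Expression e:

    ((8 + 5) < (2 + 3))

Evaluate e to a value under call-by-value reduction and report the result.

Answer: false

Derivation:
step 0: ((8 + 5) < (2 + 3))
step 1: [delta@0] (13 < (2 + 3))
step 2: [delta@1] (13 < 5)
step 3: [delta@root] false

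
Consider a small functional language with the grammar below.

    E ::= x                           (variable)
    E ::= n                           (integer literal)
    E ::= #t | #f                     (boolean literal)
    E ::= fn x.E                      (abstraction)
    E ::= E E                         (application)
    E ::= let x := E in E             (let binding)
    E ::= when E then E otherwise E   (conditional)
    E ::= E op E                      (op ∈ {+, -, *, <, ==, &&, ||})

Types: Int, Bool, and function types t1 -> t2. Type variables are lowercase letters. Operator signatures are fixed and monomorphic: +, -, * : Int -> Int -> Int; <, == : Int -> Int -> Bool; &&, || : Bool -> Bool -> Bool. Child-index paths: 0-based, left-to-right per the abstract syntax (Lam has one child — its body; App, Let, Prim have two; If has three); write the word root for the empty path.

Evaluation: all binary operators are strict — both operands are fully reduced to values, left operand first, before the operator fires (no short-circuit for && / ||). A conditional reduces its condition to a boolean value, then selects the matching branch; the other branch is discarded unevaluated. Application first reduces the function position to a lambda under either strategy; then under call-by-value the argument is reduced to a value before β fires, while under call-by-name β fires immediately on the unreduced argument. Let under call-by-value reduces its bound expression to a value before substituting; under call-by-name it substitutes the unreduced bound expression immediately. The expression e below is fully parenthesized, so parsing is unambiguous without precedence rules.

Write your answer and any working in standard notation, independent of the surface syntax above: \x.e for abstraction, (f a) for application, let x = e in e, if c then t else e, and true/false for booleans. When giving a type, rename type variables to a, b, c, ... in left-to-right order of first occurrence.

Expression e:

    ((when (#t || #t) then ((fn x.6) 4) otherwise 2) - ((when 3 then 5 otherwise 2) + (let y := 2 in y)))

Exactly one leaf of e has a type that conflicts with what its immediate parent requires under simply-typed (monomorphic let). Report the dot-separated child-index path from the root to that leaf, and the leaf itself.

Answer: 1.0.0 : 3

Working:
  unify Bool ~ Bool
  unify Bool ~ Bool
  unify Bool ~ Bool
\x._ : a -> Int
  unify a -> Int ~ Int -> b
  unify a ~ Int
  unify Int ~ b
_ _ : Int
  unify Int ~ Int
  unify Int ~ Int
  unify Int ~ Bool
  FAIL: mismatch Int ~ Bool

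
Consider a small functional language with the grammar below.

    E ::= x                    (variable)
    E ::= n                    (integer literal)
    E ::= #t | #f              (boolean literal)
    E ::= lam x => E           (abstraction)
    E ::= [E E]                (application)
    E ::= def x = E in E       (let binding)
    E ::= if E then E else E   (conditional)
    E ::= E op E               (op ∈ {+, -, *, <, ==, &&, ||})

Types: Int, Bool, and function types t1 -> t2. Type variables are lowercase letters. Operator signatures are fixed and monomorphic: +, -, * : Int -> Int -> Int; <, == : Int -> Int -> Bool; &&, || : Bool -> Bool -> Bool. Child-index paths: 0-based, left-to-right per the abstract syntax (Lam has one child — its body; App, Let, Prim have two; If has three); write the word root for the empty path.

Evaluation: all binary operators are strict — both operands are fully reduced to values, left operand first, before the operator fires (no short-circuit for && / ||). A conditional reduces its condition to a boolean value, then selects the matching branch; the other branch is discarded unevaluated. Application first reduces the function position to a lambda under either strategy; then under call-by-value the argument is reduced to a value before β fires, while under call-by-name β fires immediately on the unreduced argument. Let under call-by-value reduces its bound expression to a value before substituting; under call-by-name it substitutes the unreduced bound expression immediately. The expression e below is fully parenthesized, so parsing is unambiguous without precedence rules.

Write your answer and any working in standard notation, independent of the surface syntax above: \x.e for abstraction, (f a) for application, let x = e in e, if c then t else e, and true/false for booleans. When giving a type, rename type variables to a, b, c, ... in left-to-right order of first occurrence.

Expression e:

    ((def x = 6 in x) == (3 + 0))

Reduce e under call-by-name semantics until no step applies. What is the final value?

Trace:
step 0: ((let x = 6 in x) == (3 + 0))
step 1: [let@0] (6 == (3 + 0))
step 2: [delta@1] (6 == 3)
step 3: [delta@root] false

Answer: false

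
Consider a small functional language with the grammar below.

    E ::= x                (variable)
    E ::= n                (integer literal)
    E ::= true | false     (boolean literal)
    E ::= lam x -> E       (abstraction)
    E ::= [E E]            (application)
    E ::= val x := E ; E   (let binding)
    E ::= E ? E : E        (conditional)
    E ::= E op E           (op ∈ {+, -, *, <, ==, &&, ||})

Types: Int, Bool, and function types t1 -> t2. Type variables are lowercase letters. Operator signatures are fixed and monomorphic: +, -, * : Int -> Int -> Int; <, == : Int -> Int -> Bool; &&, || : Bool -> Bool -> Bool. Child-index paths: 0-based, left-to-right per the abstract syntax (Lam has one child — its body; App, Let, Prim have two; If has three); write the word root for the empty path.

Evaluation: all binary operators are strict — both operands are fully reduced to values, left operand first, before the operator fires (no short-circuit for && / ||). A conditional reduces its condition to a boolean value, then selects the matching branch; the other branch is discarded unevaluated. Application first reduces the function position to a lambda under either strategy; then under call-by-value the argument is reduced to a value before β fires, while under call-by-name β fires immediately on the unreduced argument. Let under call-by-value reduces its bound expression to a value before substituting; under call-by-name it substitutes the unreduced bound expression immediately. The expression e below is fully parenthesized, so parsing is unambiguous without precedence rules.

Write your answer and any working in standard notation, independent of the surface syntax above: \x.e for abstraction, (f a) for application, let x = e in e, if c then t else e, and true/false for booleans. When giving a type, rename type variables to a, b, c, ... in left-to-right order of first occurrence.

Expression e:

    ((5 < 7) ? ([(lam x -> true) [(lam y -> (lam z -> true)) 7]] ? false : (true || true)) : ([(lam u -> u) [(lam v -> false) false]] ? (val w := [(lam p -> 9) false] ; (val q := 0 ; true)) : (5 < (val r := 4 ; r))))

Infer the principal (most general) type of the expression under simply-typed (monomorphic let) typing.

Answer: Bool

Derivation:
  unify Int ~ Int
  unify Int ~ Int
  unify Bool ~ Bool
\x._ : a -> Bool
\z._ : c -> Bool
\y._ : b -> c -> Bool
  unify b -> c -> Bool ~ Int -> d
  unify b ~ Int
  unify c -> Bool ~ d
_ _ : c -> Bool
  unify a -> Bool ~ (c -> Bool) -> e
  unify a ~ c -> Bool
  unify Bool ~ e
_ _ : Bool
  unify Bool ~ Bool
  unify Bool ~ Bool
  unify Bool ~ Bool
  unify Bool ~ Bool
u : f
\u._ : f -> f
\v._ : g -> Bool
  unify g -> Bool ~ Bool -> h
  unify g ~ Bool
  unify Bool ~ h
_ _ : Bool
  unify f -> f ~ Bool -> i
  unify f ~ Bool
  unify Bool ~ i
_ _ : Bool
  unify Bool ~ Bool
\p._ : j -> Int
  unify j -> Int ~ Bool -> k
  unify j ~ Bool
  unify Int ~ k
_ _ : Int
let w : Int
let q : Int
  unify Int ~ Int
let r : Int
r : Int
  unify Int ~ Int
  unify Bool ~ Bool
  unify Bool ~ Bool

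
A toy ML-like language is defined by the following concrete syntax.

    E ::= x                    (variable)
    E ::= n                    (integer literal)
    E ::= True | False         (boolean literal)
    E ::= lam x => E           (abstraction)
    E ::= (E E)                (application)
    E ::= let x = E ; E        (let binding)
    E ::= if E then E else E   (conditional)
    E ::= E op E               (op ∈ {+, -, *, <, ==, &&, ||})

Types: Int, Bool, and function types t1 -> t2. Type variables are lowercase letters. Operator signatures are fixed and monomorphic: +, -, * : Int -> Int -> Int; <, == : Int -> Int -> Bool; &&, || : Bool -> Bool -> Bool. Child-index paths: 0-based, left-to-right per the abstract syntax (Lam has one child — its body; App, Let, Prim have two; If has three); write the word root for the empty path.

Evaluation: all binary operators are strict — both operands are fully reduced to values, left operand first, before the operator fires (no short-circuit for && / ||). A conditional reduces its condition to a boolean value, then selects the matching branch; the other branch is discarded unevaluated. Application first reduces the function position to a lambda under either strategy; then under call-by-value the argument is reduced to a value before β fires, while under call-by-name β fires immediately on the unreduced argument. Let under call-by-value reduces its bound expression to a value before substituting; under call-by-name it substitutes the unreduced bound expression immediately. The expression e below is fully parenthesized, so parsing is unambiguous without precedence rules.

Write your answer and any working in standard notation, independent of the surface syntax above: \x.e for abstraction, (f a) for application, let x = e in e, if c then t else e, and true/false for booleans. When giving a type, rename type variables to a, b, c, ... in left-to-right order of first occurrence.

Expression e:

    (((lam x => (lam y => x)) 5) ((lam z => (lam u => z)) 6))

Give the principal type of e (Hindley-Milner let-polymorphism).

Trace:
x : a
\y._ : b -> a
\x._ : a -> b -> a
  unify a -> b -> a ~ Int -> c
  unify a ~ Int
  unify b -> Int ~ c
_ _ : b -> Int
z : d
\u._ : e -> d
\z._ : d -> e -> d
  unify d -> e -> d ~ Int -> f
  unify d ~ Int
  unify e -> Int ~ f
_ _ : e -> Int
  unify b -> Int ~ (e -> Int) -> g
  unify b ~ e -> Int
  unify Int ~ g
_ _ : Int

Answer: Int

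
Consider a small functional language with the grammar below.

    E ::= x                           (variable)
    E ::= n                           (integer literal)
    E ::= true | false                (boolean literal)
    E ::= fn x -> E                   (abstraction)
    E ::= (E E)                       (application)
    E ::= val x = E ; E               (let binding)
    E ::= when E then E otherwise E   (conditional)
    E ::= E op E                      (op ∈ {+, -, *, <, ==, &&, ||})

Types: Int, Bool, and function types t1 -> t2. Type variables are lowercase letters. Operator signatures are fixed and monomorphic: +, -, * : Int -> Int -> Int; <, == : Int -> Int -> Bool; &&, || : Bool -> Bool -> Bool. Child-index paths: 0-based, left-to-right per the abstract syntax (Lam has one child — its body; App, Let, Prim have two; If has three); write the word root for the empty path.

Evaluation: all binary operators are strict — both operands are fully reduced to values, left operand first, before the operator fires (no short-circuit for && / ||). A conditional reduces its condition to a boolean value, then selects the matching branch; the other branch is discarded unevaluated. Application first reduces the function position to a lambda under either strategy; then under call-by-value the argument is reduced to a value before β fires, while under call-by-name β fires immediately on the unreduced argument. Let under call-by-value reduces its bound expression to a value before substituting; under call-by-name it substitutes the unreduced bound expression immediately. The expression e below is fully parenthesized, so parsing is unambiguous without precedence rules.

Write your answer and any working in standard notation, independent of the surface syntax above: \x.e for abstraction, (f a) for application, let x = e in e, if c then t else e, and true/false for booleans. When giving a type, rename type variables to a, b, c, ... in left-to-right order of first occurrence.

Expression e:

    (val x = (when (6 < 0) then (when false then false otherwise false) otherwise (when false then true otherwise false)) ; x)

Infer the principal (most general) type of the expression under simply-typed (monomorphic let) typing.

Trace:
  unify Int ~ Int
  unify Int ~ Int
  unify Bool ~ Bool
  unify Bool ~ Bool
  unify Bool ~ Bool
  unify Bool ~ Bool
  unify Bool ~ Bool
  unify Bool ~ Bool
let x : Bool
x : Bool

Answer: Bool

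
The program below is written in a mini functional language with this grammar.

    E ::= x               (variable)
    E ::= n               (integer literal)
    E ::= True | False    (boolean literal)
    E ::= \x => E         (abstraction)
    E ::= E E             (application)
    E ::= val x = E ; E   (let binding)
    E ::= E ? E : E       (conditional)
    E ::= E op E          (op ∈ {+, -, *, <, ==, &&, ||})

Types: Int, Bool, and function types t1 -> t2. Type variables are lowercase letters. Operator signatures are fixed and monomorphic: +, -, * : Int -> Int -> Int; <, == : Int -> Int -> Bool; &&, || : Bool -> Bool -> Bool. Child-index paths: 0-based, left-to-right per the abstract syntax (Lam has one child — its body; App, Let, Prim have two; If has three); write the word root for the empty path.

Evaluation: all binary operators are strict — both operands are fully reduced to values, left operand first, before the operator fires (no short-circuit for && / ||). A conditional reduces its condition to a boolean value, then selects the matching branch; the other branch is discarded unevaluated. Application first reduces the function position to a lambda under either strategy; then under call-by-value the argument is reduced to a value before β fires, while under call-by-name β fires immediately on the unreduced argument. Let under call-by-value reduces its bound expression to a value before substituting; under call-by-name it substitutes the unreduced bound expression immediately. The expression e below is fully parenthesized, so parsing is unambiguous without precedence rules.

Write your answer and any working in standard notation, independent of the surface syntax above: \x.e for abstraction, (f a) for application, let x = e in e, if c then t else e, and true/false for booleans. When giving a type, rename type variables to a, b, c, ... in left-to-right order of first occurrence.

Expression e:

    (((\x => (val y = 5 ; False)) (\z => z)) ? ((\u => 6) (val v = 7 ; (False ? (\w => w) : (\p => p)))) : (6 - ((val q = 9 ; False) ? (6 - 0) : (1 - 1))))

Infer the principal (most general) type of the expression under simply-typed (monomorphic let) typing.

Derivation:
let y : Int
\x._ : a -> Bool
z : b
\z._ : b -> b
  unify a -> Bool ~ (b -> b) -> c
  unify a ~ b -> b
  unify Bool ~ c
_ _ : Bool
  unify Bool ~ Bool
\u._ : d -> Int
let v : Int
  unify Bool ~ Bool
w : e
\w._ : e -> e
p : f
\p._ : f -> f
  unify e -> e ~ f -> f
  unify e ~ f
  unify f ~ f
  unify d -> Int ~ (f -> f) -> g
  unify d ~ f -> f
  unify Int ~ g
_ _ : Int
  unify Int ~ Int
let q : Int
  unify Bool ~ Bool
  unify Int ~ Int
  unify Int ~ Int
  unify Int ~ Int
  unify Int ~ Int
  unify Int ~ Int
  unify Int ~ Int
  unify Int ~ Int

Answer: Int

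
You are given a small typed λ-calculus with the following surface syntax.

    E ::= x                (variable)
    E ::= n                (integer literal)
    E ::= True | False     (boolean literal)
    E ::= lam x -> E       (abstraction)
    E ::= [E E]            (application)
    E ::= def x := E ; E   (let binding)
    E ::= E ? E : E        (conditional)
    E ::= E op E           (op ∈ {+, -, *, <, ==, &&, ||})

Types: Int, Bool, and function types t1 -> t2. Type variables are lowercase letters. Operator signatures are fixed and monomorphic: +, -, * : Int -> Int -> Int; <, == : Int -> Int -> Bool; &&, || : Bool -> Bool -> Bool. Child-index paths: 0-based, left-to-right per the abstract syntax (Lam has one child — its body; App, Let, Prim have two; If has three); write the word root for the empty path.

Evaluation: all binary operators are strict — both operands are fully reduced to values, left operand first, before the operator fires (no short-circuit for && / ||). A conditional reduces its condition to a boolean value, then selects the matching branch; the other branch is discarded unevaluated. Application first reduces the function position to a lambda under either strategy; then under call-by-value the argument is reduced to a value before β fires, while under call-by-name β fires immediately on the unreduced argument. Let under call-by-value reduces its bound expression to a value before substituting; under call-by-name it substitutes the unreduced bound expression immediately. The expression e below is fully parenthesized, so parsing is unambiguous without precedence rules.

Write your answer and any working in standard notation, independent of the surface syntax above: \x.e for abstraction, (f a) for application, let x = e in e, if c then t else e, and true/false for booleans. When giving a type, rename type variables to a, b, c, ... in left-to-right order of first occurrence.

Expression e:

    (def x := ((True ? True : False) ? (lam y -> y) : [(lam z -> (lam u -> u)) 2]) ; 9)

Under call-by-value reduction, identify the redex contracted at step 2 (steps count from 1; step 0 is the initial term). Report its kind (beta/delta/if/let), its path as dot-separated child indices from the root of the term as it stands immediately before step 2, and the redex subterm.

Answer: if at 0 : (if true then (\y.y) else ((\z.(\u.u)) 2))

Working:
step 0: (let x = (if (if true then true else false) then (\y.y) else ((\z.(\u.u)) 2)) in 9)
step 1: [if@0.0] (let x = (if true then (\y.y) else ((\z.(\u.u)) 2)) in 9)
step 2: [if@0] (let x = (\y.y) in 9)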